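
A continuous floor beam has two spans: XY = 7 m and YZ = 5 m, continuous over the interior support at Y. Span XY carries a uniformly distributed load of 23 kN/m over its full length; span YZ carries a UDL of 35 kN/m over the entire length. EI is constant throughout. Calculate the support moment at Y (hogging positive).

Insert a hinge at Y; M_Y is the redundant, and each span becomes simply supported.
End slopes at the hinge Y, treating each span as simply supported:
  span XY: UDL 23: wL³/(24EI) = 328.7/EI
  span YZ: UDL 35: wL³/(24EI) = 182.3/EI
  relative rotation θ_0 = (328.7 + 182.3)/EI = 511/EI
A unit hogging moment at Y produces rotation L₁/(3EI) + L₂/(3EI) = 4/EI.
Compatibility: M_Y·(L₁+L₂)/(3EI) = θ_0, giving M_Y = 127.8 kN·m (hogging).

M_Y = 127.8 kN·m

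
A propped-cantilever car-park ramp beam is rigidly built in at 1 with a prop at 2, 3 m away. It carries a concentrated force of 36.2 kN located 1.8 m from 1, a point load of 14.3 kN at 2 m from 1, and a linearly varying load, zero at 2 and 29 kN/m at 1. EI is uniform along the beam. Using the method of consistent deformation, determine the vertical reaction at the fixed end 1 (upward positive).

R_1 = 62.25 kN

Take the reaction at 2 as the redundant and release it; the primary structure is a cantilever fixed at 1.
Deflection at 2 on the released cantilever, summing each load's contribution:
  point load 36.2 at a = 1.8: Pa²(3L − a)/(6EI) = 140.7/EI
  point load 14.3 at a = 2: Pa²(3L − a)/(6EI) = 66.73/EI
  triangular load, peak 29 at the fixed end: w₀L⁴/(30EI) = 78.3/EI
  δ_0 = 285.8/EI
Flexibility coefficient — unit upward force at 2: δ_{22} = L³/(3EI) = 9/EI.
Compatibility at 2: δ_0 − R_2·δ_{22} = 0, so R_2 = 285.8/9 = 31.75 kN.
Vertical equilibrium: R_1 = ΣP − R_2 = 94 − 31.75 = 62.25 kN.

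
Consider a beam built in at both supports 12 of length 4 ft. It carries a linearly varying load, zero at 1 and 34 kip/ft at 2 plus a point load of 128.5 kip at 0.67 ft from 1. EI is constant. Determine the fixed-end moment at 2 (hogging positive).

M_2 = 39.21 kip·ft

Take the two fixed-end moments M_1, M_2 as redundants; the released structure is the simple span 12.
End rotations of the released simple span under the applied load (×1/EI):
  at 1: triangular load, peak 34: 7w₀L³/(360EI) = 42.31/EI
  at 2: triangular load, peak 34: w₀L³/(45EI) = 48.36/EI
  at 1: point load 128.5 at a = 0.67: Pab(L + b)/(6LEI) = 87.56/EI
  at 2: point load 128.5 at a = 0.67: Pab(L + a)/(6LEI) = 55.79/EI
  θ_10 = 129.9/EI,  θ_20 = 104.1/EI
Flexibility coefficients: a unit moment at one end gives L/(3EI) there and L/(6EI) at the far end, so f₁₁ = f₂₂ = 1.333/EI and f₁₂ = f₂₁ = 0.6667/EI.
Compatibility — zero rotation at each built-in end:
  1.333 M_1 + 0.6667 M_2 = 129.9
  0.6667 M_1 + 1.333 M_2 = 104.1
Solving the pair gives M_1 = 77.8 kip·ft and M_2 = 39.21 kip·ft (hogging).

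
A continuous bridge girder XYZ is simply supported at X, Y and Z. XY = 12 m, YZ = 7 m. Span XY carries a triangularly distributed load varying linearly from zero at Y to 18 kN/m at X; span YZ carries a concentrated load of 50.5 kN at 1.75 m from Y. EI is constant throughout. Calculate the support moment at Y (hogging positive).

Release continuity at Y by inserting a hinge; the redundant is the internal moment M_Y. The primary structure is two simply-supported spans XY and YZ.
Rotations at Y on the released spans (each span's end-slope, ×1/EI):
  span XY: triangular load, peak 18: 7w₀L³/(360EI) = 604.8/EI
  span YZ: point load 50.5 at a = 1.75: Pab(L + b)/(6LEI) = 135.3/EI
  relative rotation θ_0 = (604.8 + 135.3)/EI = 740.1/EI
A unit hogging moment at Y produces rotation L₁/(3EI) + L₂/(3EI) = 6.333/EI.
Slope continuity at Y: θ_0 = M_Y·6.333/EI, so M_Y = 740.1/6.333 = 116.9 kN·m (hogging).

M_Y = 116.9 kN·m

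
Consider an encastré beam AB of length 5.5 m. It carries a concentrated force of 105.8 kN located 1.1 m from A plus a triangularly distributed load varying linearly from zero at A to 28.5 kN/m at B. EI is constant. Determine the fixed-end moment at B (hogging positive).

M_B = 61.73 kN·m

Take the two fixed-end moments M_A, M_B as redundants; the released structure is the simple span AB.
Simple-span end rotations at A and B under the given loads:
  at A: point load 105.8 at a = 1.1: Pab(L + b)/(6LEI) = 153.6/EI
  at B: point load 105.8 at a = 1.1: Pab(L + a)/(6LEI) = 102.4/EI
  at A: triangular load, peak 28.5: 7w₀L³/(360EI) = 92.2/EI
  at B: triangular load, peak 28.5: w₀L³/(45EI) = 105.4/EI
  θ_A0 = 245.8/EI,  θ_B0 = 207.8/EI
Flexibility coefficients: a unit moment at one end gives L/(3EI) there and L/(6EI) at the far end, so f₁₁ = f₂₂ = 1.833/EI and f₁₂ = f₂₁ = 0.9167/EI.
Compatibility — zero rotation at each built-in end:
  1.833 M_A + 0.9167 M_B = 245.8
  0.9167 M_A + 1.833 M_B = 207.8
Solving the pair gives M_A = 103.2 kN·m and M_B = 61.73 kN·m (hogging).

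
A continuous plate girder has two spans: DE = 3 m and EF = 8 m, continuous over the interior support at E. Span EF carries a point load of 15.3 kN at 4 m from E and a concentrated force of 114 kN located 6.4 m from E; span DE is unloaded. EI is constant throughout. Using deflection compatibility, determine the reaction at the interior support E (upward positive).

Insert a hinge at E; M_E is the redundant, and each span becomes simply supported.
Discontinuity in slope at E on the released structure — sum the simple-span end rotations:
  span EF: point load 15.3 at a = 4: Pab(L + b)/(6LEI) = 61.2/EI
  span EF: point load 114 at a = 6.4: Pab(L + b)/(6LEI) = 233.5/EI
  relative rotation θ_0 = (0 + 294.7)/EI = 294.7/EI
A unit hogging moment at E produces rotation L₁/(3EI) + L₂/(3EI) = 3.667/EI.
Compatibility: M_E·(L₁+L₂)/(3EI) = θ_0, giving M_E = 80.37 kN·m (hogging).
Span DE, ΣM about D with M_E applied at E: R_E^{DE}·3 = 0 + 80.37, so R_E^{DE} = 26.79 kN and R_D = 0 − 26.79 = -26.79 kN.
Span EF, ΣM about F: R_E^{EF}·8 = 243.6 + 80.37, so R_E^{EF} = 40.5 kN and R_F = 129.3 − 40.5 = 88.8 kN.
R_E = 26.79 + 40.5 = 67.28 kN.

R_E = 67.28 kN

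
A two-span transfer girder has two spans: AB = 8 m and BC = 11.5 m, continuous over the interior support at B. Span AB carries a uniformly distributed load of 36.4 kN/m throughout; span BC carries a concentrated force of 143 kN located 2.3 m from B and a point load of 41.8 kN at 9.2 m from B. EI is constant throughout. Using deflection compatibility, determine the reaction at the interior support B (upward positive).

R_B = 329.1 kN

Take M_B as the redundant. Released structure: two simple spans AB and BC with a hinge at B.
Rotations at B on the released spans (each span's end-slope, ×1/EI):
  span AB: UDL 36.4: wL³/(24EI) = 776.5/EI
  span BC: point load 143 at a = 2.3: Pab(L + b)/(6LEI) = 907.8/EI
  span BC: point load 41.8 at a = 9.2: Pab(L + b)/(6LEI) = 176.9/EI
  relative rotation θ_0 = (776.5 + 1085)/EI = 1861/EI
A unit hogging moment at B produces rotation L₁/(3EI) + L₂/(3EI) = 6.5/EI.
Compatibility: M_B·(L₁+L₂)/(3EI) = θ_0, giving M_B = 286.3 kN·m (hogging).
Span AB, ΣM about A with M_B applied at B: R_B^{AB}·8 = 1165 + 286.3, so R_B^{AB} = 181.4 kN and R_A = 291.2 − 181.4 = 109.8 kN.
Span BC, ΣM about C: R_B^{BC}·11.5 = 1412 + 286.3, so R_B^{BC} = 147.7 kN and R_C = 184.8 − 147.7 = 37.14 kN.
R_B = 181.4 + 147.7 = 329.1 kN.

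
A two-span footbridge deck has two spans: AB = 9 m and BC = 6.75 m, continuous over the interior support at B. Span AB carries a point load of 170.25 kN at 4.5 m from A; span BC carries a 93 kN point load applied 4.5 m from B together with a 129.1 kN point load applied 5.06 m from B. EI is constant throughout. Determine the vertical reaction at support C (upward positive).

R_C = 122.1 kN

Release continuity at B by inserting a hinge; the redundant is the internal moment M_B. The primary structure is two simply-supported spans AB and BC.
End slopes at the hinge B, treating each span as simply supported:
  span AB: point load 170.25 at a = 4.5: Pab(L + a)/(6LEI) = 861.9/EI
  span BC: point load 93 at a = 4.5: Pab(L + b)/(6LEI) = 209.2/EI
  span BC: point load 129.1 at a = 5.06: Pab(L + b)/(6LEI) = 230.1/EI
  relative rotation θ_0 = (861.9 + 439.3)/EI = 1301/EI
A unit hogging moment at B produces rotation L₁/(3EI) + L₂/(3EI) = 5.25/EI.
Slope continuity at B: θ_0 = M_B·5.25/EI, so M_B = 1301/5.25 = 247.8 kN·m (hogging).
Span BC, ΣM about C: R_B^{BC}·6.75 = 427.4 + 247.8, so R_B^{BC} = 100 kN and R_C = 222.1 − 100 = 122.1 kN.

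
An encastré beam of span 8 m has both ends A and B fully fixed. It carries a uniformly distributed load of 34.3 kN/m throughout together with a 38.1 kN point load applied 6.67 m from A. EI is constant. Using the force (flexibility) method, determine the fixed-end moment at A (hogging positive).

Take the two fixed-end moments M_A, M_B as redundants; the released structure is the simple span AB.
On the primary (simply-supported) span, the end slopes from the loading are:
  at A: UDL 34.3: wL³/(24EI) = 731.7/EI
  at B: UDL 34.3: wL³/(24EI) = 731.7/EI
  at A: point load 38.1 at a = 6.67: Pab(L + b)/(6LEI) = 65.7/EI
  at B: point load 38.1 at a = 6.67: Pab(L + a)/(6LEI) = 103.3/EI
  θ_A0 = 797.4/EI,  θ_B0 = 835/EI
Flexibility coefficients: a unit moment at one end gives L/(3EI) there and L/(6EI) at the far end, so f₁₁ = f₂₂ = 2.667/EI and f₁₂ = f₂₁ = 1.333/EI.
Compatibility — zero rotation at each built-in end:
  2.667 M_A + 1.333 M_B = 797.4
  1.333 M_A + 2.667 M_B = 835
Solving the pair gives M_A = 190 kN·m and M_B = 218.2 kN·m (hogging).

M_A = 190 kN·m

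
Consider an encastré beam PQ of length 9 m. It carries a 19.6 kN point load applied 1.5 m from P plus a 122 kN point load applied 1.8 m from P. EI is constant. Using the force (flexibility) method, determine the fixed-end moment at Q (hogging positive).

Take the two fixed-end moments M_P, M_Q as redundants; the released structure is the simple span PQ.
On the primary (simply-supported) span, the end slopes from the loading are:
  at P: point load 19.6 at a = 1.5: Pab(L + b)/(6LEI) = 67.38/EI
  at Q: point load 19.6 at a = 1.5: Pab(L + a)/(6LEI) = 42.88/EI
  at P: point load 122 at a = 1.8: Pab(L + b)/(6LEI) = 474.3/EI
  at Q: point load 122 at a = 1.8: Pab(L + a)/(6LEI) = 316.2/EI
  θ_P0 = 541.7/EI,  θ_Q0 = 359.1/EI
Flexibility coefficients: a unit moment at one end gives L/(3EI) there and L/(6EI) at the far end, so f₁₁ = f₂₂ = 3/EI and f₁₂ = f₂₁ = 1.5/EI.
Compatibility — zero rotation at each built-in end:
  3 M_P + 1.5 M_Q = 541.7
  1.5 M_P + 3 M_Q = 359.1
Solving the pair gives M_P = 161 kN·m and M_Q = 39.22 kN·m (hogging).

M_Q = 39.22 kN·m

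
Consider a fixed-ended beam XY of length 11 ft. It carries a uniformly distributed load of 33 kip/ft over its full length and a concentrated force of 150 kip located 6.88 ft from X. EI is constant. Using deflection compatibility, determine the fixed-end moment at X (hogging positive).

Take the two fixed-end moments M_X, M_Y as redundants; the released structure is the simple span XY.
On the primary (simply-supported) span, the end slopes from the loading are:
  at X: UDL 33: wL³/(24EI) = 1830/EI
  at Y: UDL 33: wL³/(24EI) = 1830/EI
  at X: point load 150 at a = 6.88: Pab(L + b)/(6LEI) = 974.1/EI
  at Y: point load 150 at a = 6.88: Pab(L + a)/(6LEI) = 1152/EI
  θ_X0 = 2804/EI,  θ_Y0 = 2982/EI
Flexibility coefficients: a unit moment at one end gives L/(3EI) there and L/(6EI) at the far end, so f₁₁ = f₂₂ = 3.667/EI and f₁₂ = f₂₁ = 1.833/EI.
Compatibility — zero rotation at each built-in end:
  3.667 M_X + 1.833 M_Y = 2804
  1.833 M_X + 3.667 M_Y = 2982
Solving the pair gives M_X = 477.5 kip·ft and M_Y = 574.5 kip·ft (hogging).

M_X = 477.5 kip·ft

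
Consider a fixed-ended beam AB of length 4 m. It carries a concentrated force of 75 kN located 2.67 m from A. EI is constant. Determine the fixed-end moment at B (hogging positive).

Take the two fixed-end moments M_A, M_B as redundants; the released structure is the simple span AB.
Simple-span end rotations at A and B under the given loads:
  at A: point load 75 at a = 2.67: Pab(L + b)/(6LEI) = 59.15/EI
  at B: point load 75 at a = 2.67: Pab(L + a)/(6LEI) = 74.02/EI
  θ_A0 = 59.15/EI,  θ_B0 = 74.02/EI
Flexibility coefficients: a unit moment at one end gives L/(3EI) there and L/(6EI) at the far end, so f₁₁ = f₂₂ = 1.333/EI and f₁₂ = f₂₁ = 0.6667/EI.
Compatibility — zero rotation at each built-in end:
  1.333 M_A + 0.6667 M_B = 59.15
  0.6667 M_A + 1.333 M_B = 74.02
Solving the pair gives M_A = 22.14 kN·m and M_B = 44.44 kN·m (hogging).

M_B = 44.44 kN·m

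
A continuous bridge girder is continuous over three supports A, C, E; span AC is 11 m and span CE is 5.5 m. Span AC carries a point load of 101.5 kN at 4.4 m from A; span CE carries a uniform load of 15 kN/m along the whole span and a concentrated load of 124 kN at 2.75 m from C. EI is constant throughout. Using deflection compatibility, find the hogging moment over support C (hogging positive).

M_C = 186.6 kN·m

Take M_C as the redundant. Released structure: two simple spans AC and CE with a hinge at C.
End slopes at the hinge C, treating each span as simply supported:
  span AC: point load 101.5 at a = 4.4: Pab(L + a)/(6LEI) = 687.8/EI
  span CE: UDL 15: wL³/(24EI) = 104/EI
  span CE: point load 124 at a = 2.75: Pab(L + b)/(6LEI) = 234.4/EI
  relative rotation θ_0 = (687.8 + 338.4)/EI = 1026/EI
A unit hogging moment at C produces rotation L₁/(3EI) + L₂/(3EI) = 5.5/EI.
Slope continuity at C: θ_0 = M_C·5.5/EI, so M_C = 1026/5.5 = 186.6 kN·m (hogging).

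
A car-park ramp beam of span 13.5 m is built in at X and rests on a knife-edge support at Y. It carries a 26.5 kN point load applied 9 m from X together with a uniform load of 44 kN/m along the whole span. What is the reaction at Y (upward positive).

R_Y = 236.5 kN

Choose R_Y as the redundant. The primary structure is the cantilever fixed at X.
Primary-structure tip deflection at Y by superposition:
  point load 26.5 at a = 9: Pa²(3L − a)/(6EI) = 11269/EI
  UDL 44: wL⁴/(8EI) = 182683/EI
  δ_0 = 193952/EI
Tip deflection under a unit load at Y: L³/(3EI) = 820.1/EI.
The prop prevents deflection at Y: R_Y = δ_0/δ_{YY} = 193952/820.1 = 236.5 kN.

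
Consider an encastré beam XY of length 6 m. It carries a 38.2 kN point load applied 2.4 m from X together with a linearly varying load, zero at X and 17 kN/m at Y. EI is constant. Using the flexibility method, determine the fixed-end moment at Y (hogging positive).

M_Y = 52.6 kN·m

Release both end moments; the primary structure is a simply-supported span XY with redundants M_X and M_Y.
Simple-span end rotations at X and Y under the given loads:
  at X: point load 38.2 at a = 2.4: Pab(L + b)/(6LEI) = 88.01/EI
  at Y: point load 38.2 at a = 2.4: Pab(L + a)/(6LEI) = 77.01/EI
  at X: triangular load, peak 17: 7w₀L³/(360EI) = 71.4/EI
  at Y: triangular load, peak 17: w₀L³/(45EI) = 81.6/EI
  θ_X0 = 159.4/EI,  θ_Y0 = 158.6/EI
Flexibility coefficients: a unit moment at one end gives L/(3EI) there and L/(6EI) at the far end, so f₁₁ = f₂₂ = 2/EI and f₁₂ = f₂₁ = 1/EI.
Compatibility — zero rotation at each built-in end:
  2 M_X + 1 M_Y = 159.4
  1 M_X + 2 M_Y = 158.6
Solving the pair gives M_X = 53.4 kN·m and M_Y = 52.6 kN·m (hogging).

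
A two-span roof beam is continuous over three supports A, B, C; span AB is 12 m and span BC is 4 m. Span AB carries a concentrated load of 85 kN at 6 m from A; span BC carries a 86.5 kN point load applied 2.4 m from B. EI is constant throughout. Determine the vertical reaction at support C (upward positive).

R_C = 12.41 kN

Take M_B as the redundant. Released structure: two simple spans AB and BC with a hinge at B.
Rotations at B on the released spans (each span's end-slope, ×1/EI):
  span AB: point load 85 at a = 6: Pab(L + a)/(6LEI) = 765/EI
  span BC: point load 86.5 at a = 2.4: Pab(L + b)/(6LEI) = 77.5/EI
  relative rotation θ_0 = (765 + 77.5)/EI = 842.5/EI
A unit hogging moment at B produces rotation L₁/(3EI) + L₂/(3EI) = 5.333/EI.
Compatibility: M_B·(L₁+L₂)/(3EI) = θ_0, giving M_B = 158 kN·m (hogging).
Span BC, ΣM about C: R_B^{BC}·4 = 138.4 + 158, so R_B^{BC} = 74.09 kN and R_C = 86.5 − 74.09 = 12.41 kN.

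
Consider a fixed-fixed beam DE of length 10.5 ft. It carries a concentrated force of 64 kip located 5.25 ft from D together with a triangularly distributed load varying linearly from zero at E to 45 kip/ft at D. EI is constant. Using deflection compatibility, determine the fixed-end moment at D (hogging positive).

Release both end moments; the primary structure is a simply-supported span DE with redundants M_D and M_E.
End rotations of the released simple span under the applied load (×1/EI):
  at D: point load 64 at a = 5.25: Pab(L + b)/(6LEI) = 441/EI
  at E: point load 64 at a = 5.25: Pab(L + a)/(6LEI) = 441/EI
  at D: triangular load, peak 45: w₀L³/(45EI) = 1158/EI
  at E: triangular load, peak 45: 7w₀L³/(360EI) = 1013/EI
  θ_D0 = 1599/EI,  θ_E0 = 1454/EI
Flexibility coefficients: a unit moment at one end gives L/(3EI) there and L/(6EI) at the far end, so f₁₁ = f₂₂ = 3.5/EI and f₁₂ = f₂₁ = 1.75/EI.
Compatibility — zero rotation at each built-in end:
  3.5 M_D + 1.75 M_E = 1599
  1.75 M_D + 3.5 M_E = 1454
Solving the pair gives M_D = 332.1 kip·ft and M_E = 249.4 kip·ft (hogging).

M_D = 332.1 kip·ft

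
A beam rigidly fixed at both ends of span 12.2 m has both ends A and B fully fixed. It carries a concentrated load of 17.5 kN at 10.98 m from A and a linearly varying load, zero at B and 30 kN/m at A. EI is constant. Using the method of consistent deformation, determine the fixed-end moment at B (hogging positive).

Release both end moments; the primary structure is a simply-supported span AB with redundants M_A and M_B.
Simple-span end rotations at A and B under the given loads:
  at A: point load 17.5 at a = 10.98: Pab(L + b)/(6LEI) = 42.98/EI
  at B: point load 17.5 at a = 10.98: Pab(L + a)/(6LEI) = 74.23/EI
  at A: triangular load, peak 30: w₀L³/(45EI) = 1211/EI
  at B: triangular load, peak 30: 7w₀L³/(360EI) = 1059/EI
  θ_A0 = 1254/EI,  θ_B0 = 1133/EI
Flexibility coefficients: a unit moment at one end gives L/(3EI) there and L/(6EI) at the far end, so f₁₁ = f₂₂ = 4.067/EI and f₁₂ = f₂₁ = 2.033/EI.
Compatibility — zero rotation at each built-in end:
  4.067 M_A + 2.033 M_B = 1254
  2.033 M_A + 4.067 M_B = 1133
Solving the pair gives M_A = 225.2 kN·m and M_B = 166.1 kN·m (hogging).

M_B = 166.1 kN·m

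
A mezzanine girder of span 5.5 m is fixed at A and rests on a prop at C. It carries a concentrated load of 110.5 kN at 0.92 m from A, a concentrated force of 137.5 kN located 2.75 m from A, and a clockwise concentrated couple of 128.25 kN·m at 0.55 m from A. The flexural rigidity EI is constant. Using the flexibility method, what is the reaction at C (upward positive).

R_C = 53.99 kN

Take the reaction at C as the redundant and release it; the primary structure is a cantilever fixed at A.
Primary-structure tip deflection at C by superposition:
  point load 110.5 at a = 0.92: Pa²(3L − a)/(6EI) = 242.9/EI
  point load 137.5 at a = 2.75: Pa²(3L − a)/(6EI) = 2383/EI
  clockwise couple 128.25 at a = 0.55: M₀a(2L − a)/(2EI) = 368.6/EI
  δ_0 = 2994/EI
Tip deflection under a unit load at C: L³/(3EI) = 55.46/EI.
The prop prevents deflection at C: R_C = δ_0/δ_{CC} = 2994/55.46 = 53.99 kN.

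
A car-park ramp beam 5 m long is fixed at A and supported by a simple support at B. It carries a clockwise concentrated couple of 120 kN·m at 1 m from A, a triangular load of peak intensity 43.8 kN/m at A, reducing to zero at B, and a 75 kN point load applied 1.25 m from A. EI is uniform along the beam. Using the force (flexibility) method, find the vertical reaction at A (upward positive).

Choose R_B as the redundant. The primary structure is the cantilever fixed at A.
Free-end deflection of the primary structure under the applied loading (downward +):
  clockwise couple 120 at a = 1: M₀a(2L − a)/(2EI) = 540/EI
  triangular load, peak 43.8 at the fixed end: w₀L⁴/(30EI) = 912.5/EI
  point load 75 at a = 1.25: Pa²(3L − a)/(6EI) = 268.6/EI
  δ_0 = 1721/EI
Flexibility coefficient — unit upward force at B: δ_{BB} = L³/(3EI) = 41.67/EI.
Compatibility at B: δ_0 − R_B·δ_{BB} = 0, so R_B = 1721/41.67 = 41.31 kN.
Vertical equilibrium: R_A = ΣP − R_B = 184.5 − 41.31 = 143.2 kN.

R_A = 143.2 kN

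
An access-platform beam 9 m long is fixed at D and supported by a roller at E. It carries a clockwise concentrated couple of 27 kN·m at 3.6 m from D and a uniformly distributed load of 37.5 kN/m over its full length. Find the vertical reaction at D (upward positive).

R_D = 208.1 kN

Release the roller at E. Primary structure: cantilever fixed at D.
Downward deflection at the released point E due to the loads:
  clockwise couple 27 at a = 3.6: M₀a(2L − a)/(2EI) = 699.8/EI
  UDL 37.5: wL⁴/(8EI) = 30755/EI
  δ_0 = 31455/EI
Tip deflection under a unit load at E: L³/(3EI) = 243/EI.
The prop prevents deflection at E: R_E = δ_0/δ_{EE} = 31455/243 = 129.4 kN.
Vertical equilibrium: R_D = ΣP − R_E = 337.5 − 129.4 = 208.1 kN.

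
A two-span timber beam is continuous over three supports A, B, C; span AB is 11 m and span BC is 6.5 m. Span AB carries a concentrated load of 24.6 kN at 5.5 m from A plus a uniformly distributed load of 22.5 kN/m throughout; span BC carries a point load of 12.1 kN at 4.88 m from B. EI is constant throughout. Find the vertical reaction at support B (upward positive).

R_B = 200.1 kN

Take M_B as the redundant. Released structure: two simple spans AB and BC with a hinge at B.
Discontinuity in slope at B on the released structure — sum the simple-span end rotations:
  span AB: point load 24.6 at a = 5.5: Pab(L + a)/(6LEI) = 186/EI
  span AB: UDL 22.5: wL³/(24EI) = 1248/EI
  span BC: point load 12.1 at a = 4.88: Pab(L + b)/(6LEI) = 19.92/EI
  relative rotation θ_0 = (1434 + 19.92)/EI = 1454/EI
A unit hogging moment at B produces rotation L₁/(3EI) + L₂/(3EI) = 5.833/EI.
Slope continuity at B: θ_0 = M_B·5.833/EI, so M_B = 1454/5.833 = 249.2 kN·m (hogging).
Span AB, ΣM about A with M_B applied at B: R_B^{AB}·11 = 1497 + 249.2, so R_B^{AB} = 158.7 kN and R_A = 272.1 − 158.7 = 113.4 kN.
Span BC, ΣM about C: R_B^{BC}·6.5 = 19.6 + 249.2, so R_B^{BC} = 41.36 kN and R_C = 12.1 − 41.36 = -29.26 kN.
R_B = 158.7 + 41.36 = 200.1 kN.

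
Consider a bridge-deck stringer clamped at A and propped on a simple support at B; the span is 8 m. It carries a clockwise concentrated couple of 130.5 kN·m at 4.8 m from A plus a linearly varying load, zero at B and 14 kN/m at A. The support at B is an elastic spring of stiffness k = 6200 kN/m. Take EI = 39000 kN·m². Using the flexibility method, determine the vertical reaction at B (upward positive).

R_B = 30.62 kN

Remove the prop at B; the released (primary) structure is a cantilever built in at A.
Downward deflection at the released point B due to the loads:
  clockwise couple 130.5 at a = 4.8: M₀a(2L − a)/(2EI) = 3508/EI
  triangular load, peak 14 at the fixed end: w₀L⁴/(30EI) = 1911/EI
  δ_0 = 5419/EI
Flexibility coefficient — unit upward force at B: δ_{BB} = L³/(3EI) = 170.7/EI.
With EI = 39000 kN·m²: δ_0 = 0.13896 m and δ_{BB} = 0.004376 m/kN.
Compatibility — the spring shortens by R_B/k under the reaction it provides: δ_0 − R_B·δ_{BB} = R_B/k. With 1/k = 0.000161 m/kN, R_B = δ_0 / (δ_{BB} + 1/k) = 0.13896 / (0.004376 + 0.000161) = 30.62 kN.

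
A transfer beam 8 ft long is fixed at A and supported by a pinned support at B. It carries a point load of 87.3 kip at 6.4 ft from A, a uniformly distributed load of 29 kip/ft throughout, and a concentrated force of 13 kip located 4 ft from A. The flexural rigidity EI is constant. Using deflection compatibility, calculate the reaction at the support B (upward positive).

R_B = 152.5 kip

Release the roller at B. Primary structure: cantilever fixed at A.
Deflection at B on the released cantilever, summing each load's contribution:
  point load 87.3 at a = 6.4: Pa²(3L − a)/(6EI) = 10489/EI
  UDL 29: wL⁴/(8EI) = 14848/EI
  point load 13 at a = 4: Pa²(3L − a)/(6EI) = 693.3/EI
  δ_0 = 26030/EI
Tip deflection under a unit load at B: L³/(3EI) = 170.7/EI.
The prop prevents deflection at B: R_B = δ_0/δ_{BB} = 26030/170.7 = 152.5 kip.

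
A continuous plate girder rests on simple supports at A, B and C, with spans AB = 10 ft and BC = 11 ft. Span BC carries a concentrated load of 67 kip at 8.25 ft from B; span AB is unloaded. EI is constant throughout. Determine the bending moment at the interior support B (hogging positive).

Release continuity at B by inserting a hinge; the redundant is the internal moment M_B. The primary structure is two simply-supported spans AB and BC.
End slopes at the hinge B, treating each span as simply supported:
  span BC: point load 67 at a = 8.25: Pab(L + b)/(6LEI) = 316.7/EI
  relative rotation θ_0 = (0 + 316.7)/EI = 316.7/EI
A unit hogging moment at B produces rotation L₁/(3EI) + L₂/(3EI) = 7/EI.
Compatibility: M_B·(L₁+L₂)/(3EI) = θ_0, giving M_B = 45.24 kip·ft (hogging).

M_B = 45.24 kip·ft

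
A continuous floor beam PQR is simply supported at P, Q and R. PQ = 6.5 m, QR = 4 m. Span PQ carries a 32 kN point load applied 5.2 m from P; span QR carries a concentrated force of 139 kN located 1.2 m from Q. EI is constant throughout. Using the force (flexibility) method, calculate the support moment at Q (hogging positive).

M_Q = 56.35 kN·m

Release continuity at Q by inserting a hinge; the redundant is the internal moment M_Q. The primary structure is two simply-supported spans PQ and QR.
Discontinuity in slope at Q on the released structure — sum the simple-span end rotations:
  span PQ: point load 32 at a = 5.2: Pab(L + a)/(6LEI) = 64.9/EI
  span QR: point load 139 at a = 1.2: Pab(L + b)/(6LEI) = 132.3/EI
  relative rotation θ_0 = (64.9 + 132.3)/EI = 197.2/EI
A unit hogging moment at Q produces rotation L₁/(3EI) + L₂/(3EI) = 3.5/EI.
Slope continuity at Q: θ_0 = M_Q·3.5/EI, so M_Q = 197.2/3.5 = 56.35 kN·m (hogging).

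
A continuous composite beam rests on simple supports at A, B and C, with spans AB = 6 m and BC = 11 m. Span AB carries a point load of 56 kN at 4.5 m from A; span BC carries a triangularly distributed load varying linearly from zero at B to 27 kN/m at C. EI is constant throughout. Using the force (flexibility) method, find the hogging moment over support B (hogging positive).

M_B = 142.8 kN·m

Insert a hinge at B; M_B is the redundant, and each span becomes simply supported.
End slopes at the hinge B, treating each span as simply supported:
  span AB: point load 56 at a = 4.5: Pab(L + a)/(6LEI) = 110.2/EI
  span BC: triangular load, peak 27: 7w₀L³/(360EI) = 698.8/EI
  relative rotation θ_0 = (110.2 + 698.8)/EI = 809/EI
A unit hogging moment at B produces rotation L₁/(3EI) + L₂/(3EI) = 5.667/EI.
Compatibility: M_B·(L₁+L₂)/(3EI) = θ_0, giving M_B = 142.8 kN·m (hogging).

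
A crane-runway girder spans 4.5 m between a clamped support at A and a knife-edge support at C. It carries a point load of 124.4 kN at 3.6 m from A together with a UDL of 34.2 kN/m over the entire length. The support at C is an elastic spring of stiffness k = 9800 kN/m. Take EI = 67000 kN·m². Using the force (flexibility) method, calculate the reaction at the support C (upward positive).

R_C = 118.6 kN

Remove the prop at C; the released (primary) structure is a cantilever built in at A.
Deflection at C on the released cantilever, summing each load's contribution:
  point load 124.4 at a = 3.6: Pa²(3L − a)/(6EI) = 2660/EI
  UDL 34.2: wL⁴/(8EI) = 1753/EI
  δ_0 = 4413/EI
Tip deflection under a unit load at C: L³/(3EI) = 30.38/EI.
With EI = 67000 kN·m²: δ_0 = 0.065868 m and δ_{CC} = 0.000453 m/kN.
Compatibility — the spring shortens by R_C/k under the reaction it provides: δ_0 − R_C·δ_{CC} = R_C/k. With 1/k = 0.000102 m/kN, R_C = δ_0 / (δ_{CC} + 1/k) = 0.065868 / (0.000453 + 0.000102) = 118.6 kN.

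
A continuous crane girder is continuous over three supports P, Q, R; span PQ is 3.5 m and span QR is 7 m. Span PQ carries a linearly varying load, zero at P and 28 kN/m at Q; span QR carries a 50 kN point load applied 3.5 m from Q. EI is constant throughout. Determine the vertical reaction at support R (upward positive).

R_R = 17.66 kN

Insert a hinge at Q; M_Q is the redundant, and each span becomes simply supported.
Discontinuity in slope at Q on the released structure — sum the simple-span end rotations:
  span PQ: triangular load, peak 28: w₀L³/(45EI) = 26.68/EI
  span QR: point load 50 at a = 3.5: Pab(L + b)/(6LEI) = 153.1/EI
  relative rotation θ_0 = (26.68 + 153.1)/EI = 179.8/EI
A unit hogging moment at Q produces rotation L₁/(3EI) + L₂/(3EI) = 3.5/EI.
Slope continuity at Q: θ_0 = M_Q·3.5/EI, so M_Q = 179.8/3.5 = 51.37 kN·m (hogging).
Span QR, ΣM about R: R_Q^{QR}·7 = 175 + 51.37, so R_Q^{QR} = 32.34 kN and R_R = 50 − 32.34 = 17.66 kN.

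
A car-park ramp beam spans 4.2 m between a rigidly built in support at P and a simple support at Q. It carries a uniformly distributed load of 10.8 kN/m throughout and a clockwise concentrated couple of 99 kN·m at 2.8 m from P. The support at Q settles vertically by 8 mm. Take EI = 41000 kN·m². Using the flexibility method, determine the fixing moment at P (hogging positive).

M_P = 46.6 kN·m

Remove the prop at Q; the released (primary) structure is a cantilever built in at P.
Primary-structure tip deflection at Q by superposition:
  UDL 10.8: wL⁴/(8EI) = 420.1/EI
  clockwise couple 99 at a = 2.8: M₀a(2L − a)/(2EI) = 776.2/EI
  δ_0 = 1196/EI
Tip deflection under a unit load at Q: L³/(3EI) = 24.7/EI.
With EI = 41000 kN·m²: δ_0 = 0.029177 m and δ_{QQ} = 0.000602 m/kN.
Compatibility — the beam at Q must follow the support down by 0.008 m: δ_0 − R_Q·δ_{QQ} = 0.008, so R_Q = (0.029177 − 0.008)/0.000602 = 35.16 kN.
Moment equilibrium about P: M_P = Σ(load moments about P) − R_Q·L = 194.3 − 35.16×4.2 = 46.6 kN·m.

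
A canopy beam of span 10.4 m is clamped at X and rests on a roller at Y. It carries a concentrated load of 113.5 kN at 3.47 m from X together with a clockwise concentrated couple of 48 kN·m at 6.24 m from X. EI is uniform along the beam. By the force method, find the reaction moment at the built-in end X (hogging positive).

Choose R_Y as the redundant. The primary structure is the cantilever fixed at X.
Deflection at Y on the released cantilever, summing each load's contribution:
  point load 113.5 at a = 3.47: Pa²(3L − a)/(6EI) = 6316/EI
  clockwise couple 48 at a = 6.24: M₀a(2L − a)/(2EI) = 2181/EI
  δ_0 = 8497/EI
Flexibility coefficient — unit upward force at Y: δ_{YY} = L³/(3EI) = 375/EI.
The prop prevents deflection at Y: R_Y = δ_0/δ_{YY} = 8497/375 = 22.66 kN.
Moment equilibrium about X: M_X = Σ(load moments about X) − R_Y·L = 441.8 − 22.66×10.4 = 206.2 kN·m.

M_X = 206.2 kN·m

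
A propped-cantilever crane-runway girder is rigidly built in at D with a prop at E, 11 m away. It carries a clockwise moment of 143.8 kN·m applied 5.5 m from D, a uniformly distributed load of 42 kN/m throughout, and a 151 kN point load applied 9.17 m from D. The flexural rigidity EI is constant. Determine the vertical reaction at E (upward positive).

R_E = 301.6 kN

Take the reaction at E as the redundant and release it; the primary structure is a cantilever fixed at D.
Downward deflection at the released point E due to the loads:
  clockwise couple 143.8 at a = 5.5: M₀a(2L − a)/(2EI) = 6525/EI
  UDL 42: wL⁴/(8EI) = 76865/EI
  point load 151 at a = 9.17: Pa²(3L − a)/(6EI) = 50430/EI
  δ_0 = 133820/EI
Tip deflection under a unit load at E: L³/(3EI) = 443.7/EI.
The prop prevents deflection at E: R_E = δ_0/δ_{EE} = 133820/443.7 = 301.6 kN.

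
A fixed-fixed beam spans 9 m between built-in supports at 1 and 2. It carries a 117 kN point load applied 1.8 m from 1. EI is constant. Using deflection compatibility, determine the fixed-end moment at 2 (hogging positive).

Release both end moments; the primary structure is a simply-supported span 12 with redundants M_1 and M_2.
Simple-span end rotations at 1 and 2 under the given loads:
  at 1: point load 117 at a = 1.8: Pab(L + b)/(6LEI) = 454.9/EI
  at 2: point load 117 at a = 1.8: Pab(L + a)/(6LEI) = 303.3/EI
  θ_10 = 454.9/EI,  θ_20 = 303.3/EI
Flexibility coefficients: a unit moment at one end gives L/(3EI) there and L/(6EI) at the far end, so f₁₁ = f₂₂ = 3/EI and f₁₂ = f₂₁ = 1.5/EI.
Compatibility — zero rotation at each built-in end:
  3 M_1 + 1.5 M_2 = 454.9
  1.5 M_1 + 3 M_2 = 303.3
Solving the pair gives M_1 = 134.8 kN·m and M_2 = 33.7 kN·m (hogging).

M_2 = 33.7 kN·m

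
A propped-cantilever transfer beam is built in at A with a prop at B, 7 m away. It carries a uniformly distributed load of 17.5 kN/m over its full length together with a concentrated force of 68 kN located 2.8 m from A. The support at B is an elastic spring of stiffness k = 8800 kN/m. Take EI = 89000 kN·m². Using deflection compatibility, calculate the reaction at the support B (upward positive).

R_B = 55.2 kN

Take the reaction at B as the redundant and release it; the primary structure is a cantilever fixed at A.
Deflection at B on the released cantilever, summing each load's contribution:
  UDL 17.5: wL⁴/(8EI) = 5252/EI
  point load 68 at a = 2.8: Pa²(3L − a)/(6EI) = 1617/EI
  δ_0 = 6869/EI
Tip deflection under a unit load at B: L³/(3EI) = 114.3/EI.
With EI = 89000 kN·m²: δ_0 = 0.077183 m and δ_{BB} = 0.001285 m/kN.
Compatibility — the spring shortens by R_B/k under the reaction it provides: δ_0 − R_B·δ_{BB} = R_B/k. With 1/k = 0.000114 m/kN, R_B = δ_0 / (δ_{BB} + 1/k) = 0.077183 / (0.001285 + 0.000114) = 55.2 kN.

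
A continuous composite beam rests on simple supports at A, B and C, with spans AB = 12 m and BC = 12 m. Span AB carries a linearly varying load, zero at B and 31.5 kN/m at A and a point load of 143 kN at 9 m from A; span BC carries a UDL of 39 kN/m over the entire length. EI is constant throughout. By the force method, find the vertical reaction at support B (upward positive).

R_B = 508.3 kN

Take M_B as the redundant. Released structure: two simple spans AB and BC with a hinge at B.
End slopes at the hinge B, treating each span as simply supported:
  span AB: triangular load, peak 31.5: 7w₀L³/(360EI) = 1058/EI
  span AB: point load 143 at a = 9: Pab(L + a)/(6LEI) = 1126/EI
  span BC: UDL 39: wL³/(24EI) = 2808/EI
  relative rotation θ_0 = (2185 + 2808)/EI = 4993/EI
A unit hogging moment at B produces rotation L₁/(3EI) + L₂/(3EI) = 8/EI.
Compatibility: M_B·(L₁+L₂)/(3EI) = θ_0, giving M_B = 624.1 kN·m (hogging).
Span AB, ΣM about A with M_B applied at B: R_B^{AB}·12 = 2043 + 624.1, so R_B^{AB} = 222.3 kN and R_A = 332 − 222.3 = 109.7 kN.
Span BC, ΣM about C: R_B^{BC}·12 = 2808 + 624.1, so R_B^{BC} = 286 kN and R_C = 468 − 286 = 182 kN.
R_B = 222.3 + 286 = 508.3 kN.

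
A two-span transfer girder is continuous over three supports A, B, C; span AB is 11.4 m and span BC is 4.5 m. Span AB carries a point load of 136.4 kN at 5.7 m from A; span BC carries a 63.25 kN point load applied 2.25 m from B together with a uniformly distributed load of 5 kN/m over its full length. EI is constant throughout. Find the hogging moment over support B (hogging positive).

M_B = 227.7 kN·m

Insert a hinge at B; M_B is the redundant, and each span becomes simply supported.
End slopes at the hinge B, treating each span as simply supported:
  span AB: point load 136.4 at a = 5.7: Pab(L + a)/(6LEI) = 1108/EI
  span BC: point load 63.25 at a = 2.25: Pab(L + b)/(6LEI) = 80.05/EI
  span BC: UDL 5: wL³/(24EI) = 18.98/EI
  relative rotation θ_0 = (1108 + 99.04)/EI = 1207/EI
A unit hogging moment at B produces rotation L₁/(3EI) + L₂/(3EI) = 5.3/EI.
Slope continuity at B: θ_0 = M_B·5.3/EI, so M_B = 1207/5.3 = 227.7 kN·m (hogging).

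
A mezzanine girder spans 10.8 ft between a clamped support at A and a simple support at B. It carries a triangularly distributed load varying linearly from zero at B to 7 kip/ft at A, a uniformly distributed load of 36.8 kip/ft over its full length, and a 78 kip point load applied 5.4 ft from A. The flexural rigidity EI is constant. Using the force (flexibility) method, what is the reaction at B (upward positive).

R_B = 181 kip

Choose R_B as the redundant. The primary structure is the cantilever fixed at A.
Primary-structure tip deflection at B by superposition:
  triangular load, peak 7 at the fixed end: w₀L⁴/(30EI) = 3174/EI
  UDL 36.8: wL⁴/(8EI) = 62582/EI
  point load 78 at a = 5.4: Pa²(3L − a)/(6EI) = 10235/EI
  δ_0 = 75992/EI
Flexibility coefficient — unit upward force at B: δ_{BB} = L³/(3EI) = 419.9/EI.
Compatibility at B: δ_0 − R_B·δ_{BB} = 0, so R_B = 75992/419.9 = 181 kip.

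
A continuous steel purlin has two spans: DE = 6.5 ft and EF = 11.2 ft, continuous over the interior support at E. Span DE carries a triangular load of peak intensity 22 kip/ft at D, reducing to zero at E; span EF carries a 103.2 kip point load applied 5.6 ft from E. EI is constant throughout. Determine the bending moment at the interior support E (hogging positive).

M_E = 157 kip·ft

Insert a hinge at E; M_E is the redundant, and each span becomes simply supported.
End slopes at the hinge E, treating each span as simply supported:
  span DE: triangular load, peak 22: 7w₀L³/(360EI) = 117.5/EI
  span EF: point load 103.2 at a = 5.6: Pab(L + b)/(6LEI) = 809.1/EI
  relative rotation θ_0 = (117.5 + 809.1)/EI = 926.6/EI
A unit hogging moment at E produces rotation L₁/(3EI) + L₂/(3EI) = 5.9/EI.
Compatibility: M_E·(L₁+L₂)/(3EI) = θ_0, giving M_E = 157 kip·ft (hogging).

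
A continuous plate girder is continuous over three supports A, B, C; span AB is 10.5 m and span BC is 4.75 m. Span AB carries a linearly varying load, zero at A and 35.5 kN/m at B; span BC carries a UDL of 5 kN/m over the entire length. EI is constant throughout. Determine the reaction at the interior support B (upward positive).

Release continuity at B by inserting a hinge; the redundant is the internal moment M_B. The primary structure is two simply-supported spans AB and BC.
Rotations at B on the released spans (each span's end-slope, ×1/EI):
  span AB: triangular load, peak 35.5: w₀L³/(45EI) = 913.2/EI
  span BC: UDL 5: wL³/(24EI) = 22.33/EI
  relative rotation θ_0 = (913.2 + 22.33)/EI = 935.6/EI
A unit hogging moment at B produces rotation L₁/(3EI) + L₂/(3EI) = 5.083/EI.
Compatibility: M_B·(L₁+L₂)/(3EI) = θ_0, giving M_B = 184 kN·m (hogging).
Span AB, ΣM about A with M_B applied at B: R_B^{AB}·10.5 = 1305 + 184, so R_B^{AB} = 141.8 kN and R_A = 186.4 − 141.8 = 44.6 kN.
Span BC, ΣM about C: R_B^{BC}·4.75 = 56.41 + 184, so R_B^{BC} = 50.62 kN and R_C = 23.75 − 50.62 = -26.87 kN.
R_B = 141.8 + 50.62 = 192.4 kN.

R_B = 192.4 kN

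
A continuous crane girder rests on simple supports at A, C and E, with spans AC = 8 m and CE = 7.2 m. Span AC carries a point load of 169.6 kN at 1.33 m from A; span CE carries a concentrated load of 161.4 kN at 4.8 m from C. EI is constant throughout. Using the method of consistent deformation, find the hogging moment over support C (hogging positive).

M_C = 139.3 kN·m

Insert a hinge at C; M_C is the redundant, and each span becomes simply supported.
Rotations at C on the released spans (each span's end-slope, ×1/EI):
  span AC: point load 169.6 at a = 1.33: Pab(L + a)/(6LEI) = 292.4/EI
  span CE: point load 161.4 at a = 4.8: Pab(L + b)/(6LEI) = 413.2/EI
  relative rotation θ_0 = (292.4 + 413.2)/EI = 705.6/EI
A unit hogging moment at C produces rotation L₁/(3EI) + L₂/(3EI) = 5.067/EI.
Compatibility: M_C·(L₁+L₂)/(3EI) = θ_0, giving M_C = 139.3 kN·m (hogging).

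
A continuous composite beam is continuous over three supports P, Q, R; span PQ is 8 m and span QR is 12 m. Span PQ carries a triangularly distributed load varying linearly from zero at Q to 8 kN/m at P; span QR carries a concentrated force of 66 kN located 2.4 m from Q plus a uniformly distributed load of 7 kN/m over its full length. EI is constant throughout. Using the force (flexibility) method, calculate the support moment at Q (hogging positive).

Insert a hinge at Q; M_Q is the redundant, and each span becomes simply supported.
Discontinuity in slope at Q on the released structure — sum the simple-span end rotations:
  span PQ: triangular load, peak 8: 7w₀L³/(360EI) = 79.64/EI
  span QR: point load 66 at a = 2.4: Pab(L + b)/(6LEI) = 456.2/EI
  span QR: UDL 7: wL³/(24EI) = 504/EI
  relative rotation θ_0 = (79.64 + 960.2)/EI = 1040/EI
A unit hogging moment at Q produces rotation L₁/(3EI) + L₂/(3EI) = 6.667/EI.
Compatibility: M_Q·(L₁+L₂)/(3EI) = θ_0, giving M_Q = 156 kN·m (hogging).

M_Q = 156 kN·m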